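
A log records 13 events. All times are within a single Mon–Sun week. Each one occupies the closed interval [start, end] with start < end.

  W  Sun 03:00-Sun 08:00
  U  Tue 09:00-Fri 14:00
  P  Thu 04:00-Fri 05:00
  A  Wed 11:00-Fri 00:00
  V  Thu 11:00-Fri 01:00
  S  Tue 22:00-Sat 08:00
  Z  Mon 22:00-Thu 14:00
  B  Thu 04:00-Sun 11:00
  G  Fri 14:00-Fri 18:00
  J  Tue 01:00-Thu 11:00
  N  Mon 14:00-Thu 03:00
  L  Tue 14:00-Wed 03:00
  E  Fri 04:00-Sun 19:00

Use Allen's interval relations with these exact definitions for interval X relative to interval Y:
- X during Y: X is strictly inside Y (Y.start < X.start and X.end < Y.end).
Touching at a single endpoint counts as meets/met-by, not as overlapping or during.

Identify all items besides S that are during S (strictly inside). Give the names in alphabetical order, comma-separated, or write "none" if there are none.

A, G, P, V

Target S = [Tue 22:00, Sat 08:00].
A [Wed 11:00, Fri 00:00] → during → yes.
B [Thu 04:00, Sun 11:00] → overlapped-by → no.
E [Fri 04:00, Sun 19:00] → overlapped-by → no.
G [Fri 14:00, Fri 18:00] → during → yes.
J [Tue 01:00, Thu 11:00] → overlaps → no.
L [Tue 14:00, Wed 03:00] → overlaps → no.
N [Mon 14:00, Thu 03:00] → overlaps → no.
P [Thu 04:00, Fri 05:00] → during → yes.
U [Tue 09:00, Fri 14:00] → overlaps → no.
V [Thu 11:00, Fri 01:00] → during → yes.
W [Sun 03:00, Sun 08:00] → after → no.
Z [Mon 22:00, Thu 14:00] → overlaps → no.
Result: A, G, P, V.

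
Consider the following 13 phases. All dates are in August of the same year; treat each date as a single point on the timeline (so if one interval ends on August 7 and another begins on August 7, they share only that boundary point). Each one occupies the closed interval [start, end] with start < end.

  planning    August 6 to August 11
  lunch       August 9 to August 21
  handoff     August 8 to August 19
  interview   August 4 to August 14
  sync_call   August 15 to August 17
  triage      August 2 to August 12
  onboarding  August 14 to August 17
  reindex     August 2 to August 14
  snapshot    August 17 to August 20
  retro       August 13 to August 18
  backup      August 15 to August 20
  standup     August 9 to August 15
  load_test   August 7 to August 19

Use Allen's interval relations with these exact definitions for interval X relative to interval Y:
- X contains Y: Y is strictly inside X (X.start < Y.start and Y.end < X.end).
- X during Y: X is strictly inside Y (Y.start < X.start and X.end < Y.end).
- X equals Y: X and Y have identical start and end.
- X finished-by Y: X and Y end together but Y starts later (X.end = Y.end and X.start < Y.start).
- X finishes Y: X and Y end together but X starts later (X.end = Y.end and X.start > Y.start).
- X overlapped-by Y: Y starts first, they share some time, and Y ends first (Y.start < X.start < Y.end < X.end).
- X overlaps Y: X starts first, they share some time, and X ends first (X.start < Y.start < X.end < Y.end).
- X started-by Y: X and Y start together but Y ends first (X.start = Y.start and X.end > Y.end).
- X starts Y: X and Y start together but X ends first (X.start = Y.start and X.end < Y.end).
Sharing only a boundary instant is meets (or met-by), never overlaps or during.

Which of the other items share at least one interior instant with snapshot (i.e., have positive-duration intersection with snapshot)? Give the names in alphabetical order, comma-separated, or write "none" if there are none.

backup, handoff, load_test, lunch, retro

Target snapshot = [August 17, August 20].
backup [August 15, August 20] → finished-by → yes.
handoff [August 8, August 19] → overlaps → yes.
interview [August 4, August 14] → before → no.
load_test [August 7, August 19] → overlaps → yes.
lunch [August 9, August 21] → contains → yes.
onboarding [August 14, August 17] → meets → no.
planning [August 6, August 11] → before → no.
reindex [August 2, August 14] → before → no.
retro [August 13, August 18] → overlaps → yes.
standup [August 9, August 15] → before → no.
sync_call [August 15, August 17] → meets → no.
triage [August 2, August 12] → before → no.
Result: backup, handoff, load_test, lunch, retro.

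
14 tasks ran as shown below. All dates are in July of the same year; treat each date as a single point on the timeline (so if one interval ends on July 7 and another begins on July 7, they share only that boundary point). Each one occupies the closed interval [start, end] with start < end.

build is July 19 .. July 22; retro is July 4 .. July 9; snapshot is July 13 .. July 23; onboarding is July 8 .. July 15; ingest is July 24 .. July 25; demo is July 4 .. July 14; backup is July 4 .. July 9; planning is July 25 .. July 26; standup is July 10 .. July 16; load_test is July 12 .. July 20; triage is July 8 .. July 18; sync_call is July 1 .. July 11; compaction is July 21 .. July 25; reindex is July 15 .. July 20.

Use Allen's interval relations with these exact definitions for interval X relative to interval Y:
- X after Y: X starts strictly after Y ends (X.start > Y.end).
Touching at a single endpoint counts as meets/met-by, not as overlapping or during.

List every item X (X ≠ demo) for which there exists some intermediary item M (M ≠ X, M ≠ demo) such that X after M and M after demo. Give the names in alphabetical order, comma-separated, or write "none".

Target demo = [July 4, July 14].
Intermediaries M with M after demo: build, compaction, ingest, planning, reindex.
Via build — items with X after build: ingest, planning.
Via compaction — items with X after compaction: none.
Via ingest — items with X after ingest: none.
Via planning — items with X after planning: none.
Via reindex — items with X after reindex: compaction, ingest, planning.
Union: compaction, ingest, planning.

compaction, ingest, planning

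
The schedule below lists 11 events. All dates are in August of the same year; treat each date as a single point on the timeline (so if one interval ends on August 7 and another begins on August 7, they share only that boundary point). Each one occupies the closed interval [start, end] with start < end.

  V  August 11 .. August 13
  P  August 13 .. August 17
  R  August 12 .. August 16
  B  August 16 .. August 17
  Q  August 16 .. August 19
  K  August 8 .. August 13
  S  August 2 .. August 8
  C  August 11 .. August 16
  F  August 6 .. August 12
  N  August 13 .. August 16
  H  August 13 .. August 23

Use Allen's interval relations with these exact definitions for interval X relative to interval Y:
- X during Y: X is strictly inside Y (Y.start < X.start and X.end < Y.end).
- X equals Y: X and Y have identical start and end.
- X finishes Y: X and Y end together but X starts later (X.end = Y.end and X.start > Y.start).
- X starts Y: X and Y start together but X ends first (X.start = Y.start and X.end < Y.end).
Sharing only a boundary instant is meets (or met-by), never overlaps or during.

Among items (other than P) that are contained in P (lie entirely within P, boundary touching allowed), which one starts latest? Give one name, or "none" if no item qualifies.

Target P = [August 13, August 17].
B [August 16, August 17] → finishes → candidate.
C [August 11, August 16] → overlaps → excluded.
F [August 6, August 12] → before → excluded.
H [August 13, August 23] → started-by → excluded.
K [August 8, August 13] → meets → excluded.
N [August 13, August 16] → starts → candidate.
Q [August 16, August 19] → overlapped-by → excluded.
R [August 12, August 16] → overlaps → excluded.
S [August 2, August 8] → before → excluded.
V [August 11, August 13] → meets → excluded.
Among candidates, latest start is August 16 → B.

B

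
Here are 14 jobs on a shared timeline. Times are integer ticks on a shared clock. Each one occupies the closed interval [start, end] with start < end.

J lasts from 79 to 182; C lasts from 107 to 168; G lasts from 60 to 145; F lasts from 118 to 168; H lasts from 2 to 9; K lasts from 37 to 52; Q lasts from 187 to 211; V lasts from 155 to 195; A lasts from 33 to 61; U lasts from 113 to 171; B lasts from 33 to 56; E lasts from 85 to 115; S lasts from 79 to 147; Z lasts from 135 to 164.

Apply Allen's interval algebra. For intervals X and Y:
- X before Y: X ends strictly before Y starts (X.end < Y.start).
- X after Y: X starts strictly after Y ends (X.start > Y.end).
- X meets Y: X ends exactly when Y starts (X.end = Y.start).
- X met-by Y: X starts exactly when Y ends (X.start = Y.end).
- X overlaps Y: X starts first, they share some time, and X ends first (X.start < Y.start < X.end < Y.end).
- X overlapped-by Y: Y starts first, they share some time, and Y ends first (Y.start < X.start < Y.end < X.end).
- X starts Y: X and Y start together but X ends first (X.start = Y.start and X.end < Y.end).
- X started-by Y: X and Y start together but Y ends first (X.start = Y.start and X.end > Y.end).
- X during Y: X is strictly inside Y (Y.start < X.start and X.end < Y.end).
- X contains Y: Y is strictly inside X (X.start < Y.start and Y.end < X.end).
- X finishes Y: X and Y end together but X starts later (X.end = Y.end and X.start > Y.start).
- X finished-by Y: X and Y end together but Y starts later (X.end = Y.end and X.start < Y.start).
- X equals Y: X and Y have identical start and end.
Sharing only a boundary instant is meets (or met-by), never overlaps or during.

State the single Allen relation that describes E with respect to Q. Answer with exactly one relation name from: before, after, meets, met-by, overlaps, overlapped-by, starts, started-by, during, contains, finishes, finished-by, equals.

E = [85, 115]; Q = [187, 211].
Compare endpoints: E.start < Q.start, E.start < Q.end, E.end < Q.start, E.end < Q.end.
That pattern is 'before'.

before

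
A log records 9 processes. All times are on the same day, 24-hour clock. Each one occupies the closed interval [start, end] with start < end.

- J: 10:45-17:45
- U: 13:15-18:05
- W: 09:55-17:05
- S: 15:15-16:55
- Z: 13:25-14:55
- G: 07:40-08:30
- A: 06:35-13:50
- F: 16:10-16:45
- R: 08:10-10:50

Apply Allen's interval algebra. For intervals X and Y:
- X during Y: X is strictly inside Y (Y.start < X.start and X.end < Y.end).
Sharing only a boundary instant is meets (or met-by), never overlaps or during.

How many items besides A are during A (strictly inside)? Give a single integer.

2

Target A = [06:35, 13:50].
F [16:10, 16:45] → after → no.
G [07:40, 08:30] → during → counts.
J [10:45, 17:45] → overlapped-by → no.
R [08:10, 10:50] → during → counts.
S [15:15, 16:55] → after → no.
U [13:15, 18:05] → overlapped-by → no.
W [09:55, 17:05] → overlapped-by → no.
Z [13:25, 14:55] → overlapped-by → no.
Total: 2.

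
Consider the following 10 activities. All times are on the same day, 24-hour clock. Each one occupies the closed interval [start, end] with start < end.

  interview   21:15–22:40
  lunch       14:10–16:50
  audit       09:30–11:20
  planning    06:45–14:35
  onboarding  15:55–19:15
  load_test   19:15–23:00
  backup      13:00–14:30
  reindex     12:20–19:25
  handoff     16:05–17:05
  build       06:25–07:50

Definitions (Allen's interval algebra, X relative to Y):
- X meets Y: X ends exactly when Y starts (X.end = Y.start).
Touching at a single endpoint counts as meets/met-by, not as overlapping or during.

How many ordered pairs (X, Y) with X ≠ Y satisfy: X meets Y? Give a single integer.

Checking all 90 ordered pairs for relation 'meets'; matching pairs in alphabetical order:
(onboarding, load_test): onboarding meets load_test ✓
Count: 1.

1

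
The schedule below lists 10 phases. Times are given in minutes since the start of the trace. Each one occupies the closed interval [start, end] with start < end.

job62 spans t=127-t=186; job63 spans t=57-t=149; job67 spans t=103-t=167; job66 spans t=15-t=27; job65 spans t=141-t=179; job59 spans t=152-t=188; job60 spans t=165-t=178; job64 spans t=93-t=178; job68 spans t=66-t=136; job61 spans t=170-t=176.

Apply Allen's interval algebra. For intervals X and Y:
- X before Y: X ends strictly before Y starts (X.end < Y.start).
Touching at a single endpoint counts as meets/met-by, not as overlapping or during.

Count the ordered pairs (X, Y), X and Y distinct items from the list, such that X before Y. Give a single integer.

Checking all 90 ordered pairs for relation 'before'; matching pairs in alphabetical order:
(job63, job59): job63 before job59 ✓
(job63, job60): job63 before job60 ✓
(job63, job61): job63 before job61 ✓
(job66, job59): job66 before job59 ✓
(job66, job60): job66 before job60 ✓
(job66, job61): job66 before job61 ✓
(job66, job62): job66 before job62 ✓
(job66, job63): job66 before job63 ✓
(job66, job64): job66 before job64 ✓
(job66, job65): job66 before job65 ✓
(job66, job67): job66 before job67 ✓
(job66, job68): job66 before job68 ✓
(job67, job61): job67 before job61 ✓
(job68, job59): job68 before job59 ✓
(job68, job60): job68 before job60 ✓
(job68, job61): job68 before job61 ✓
(job68, job65): job68 before job65 ✓
Count: 17.

17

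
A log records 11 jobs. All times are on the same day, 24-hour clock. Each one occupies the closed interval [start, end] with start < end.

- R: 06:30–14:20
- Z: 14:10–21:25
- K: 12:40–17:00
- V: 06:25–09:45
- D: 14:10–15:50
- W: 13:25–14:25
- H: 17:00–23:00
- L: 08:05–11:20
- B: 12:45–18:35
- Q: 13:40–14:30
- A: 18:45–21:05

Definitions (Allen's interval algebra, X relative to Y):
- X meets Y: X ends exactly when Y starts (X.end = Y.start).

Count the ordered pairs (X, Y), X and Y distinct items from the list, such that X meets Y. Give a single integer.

1

Checking all 110 ordered pairs for relation 'meets'; matching pairs in alphabetical order:
(K, H): K meets H ✓
Count: 1.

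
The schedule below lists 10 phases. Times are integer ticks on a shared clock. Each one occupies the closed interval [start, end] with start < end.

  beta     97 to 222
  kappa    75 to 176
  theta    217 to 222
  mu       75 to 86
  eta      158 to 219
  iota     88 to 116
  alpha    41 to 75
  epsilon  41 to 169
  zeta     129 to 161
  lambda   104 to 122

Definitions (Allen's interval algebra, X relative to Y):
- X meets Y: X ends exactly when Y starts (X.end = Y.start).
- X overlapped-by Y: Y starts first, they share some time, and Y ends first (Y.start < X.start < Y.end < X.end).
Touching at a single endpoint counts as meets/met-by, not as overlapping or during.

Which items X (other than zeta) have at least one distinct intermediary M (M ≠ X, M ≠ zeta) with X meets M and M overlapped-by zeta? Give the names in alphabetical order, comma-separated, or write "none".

Target zeta = [129, 161].
Intermediaries M with M overlapped-by zeta: eta.
Via eta — items with X meets eta: none.
Union: none.

none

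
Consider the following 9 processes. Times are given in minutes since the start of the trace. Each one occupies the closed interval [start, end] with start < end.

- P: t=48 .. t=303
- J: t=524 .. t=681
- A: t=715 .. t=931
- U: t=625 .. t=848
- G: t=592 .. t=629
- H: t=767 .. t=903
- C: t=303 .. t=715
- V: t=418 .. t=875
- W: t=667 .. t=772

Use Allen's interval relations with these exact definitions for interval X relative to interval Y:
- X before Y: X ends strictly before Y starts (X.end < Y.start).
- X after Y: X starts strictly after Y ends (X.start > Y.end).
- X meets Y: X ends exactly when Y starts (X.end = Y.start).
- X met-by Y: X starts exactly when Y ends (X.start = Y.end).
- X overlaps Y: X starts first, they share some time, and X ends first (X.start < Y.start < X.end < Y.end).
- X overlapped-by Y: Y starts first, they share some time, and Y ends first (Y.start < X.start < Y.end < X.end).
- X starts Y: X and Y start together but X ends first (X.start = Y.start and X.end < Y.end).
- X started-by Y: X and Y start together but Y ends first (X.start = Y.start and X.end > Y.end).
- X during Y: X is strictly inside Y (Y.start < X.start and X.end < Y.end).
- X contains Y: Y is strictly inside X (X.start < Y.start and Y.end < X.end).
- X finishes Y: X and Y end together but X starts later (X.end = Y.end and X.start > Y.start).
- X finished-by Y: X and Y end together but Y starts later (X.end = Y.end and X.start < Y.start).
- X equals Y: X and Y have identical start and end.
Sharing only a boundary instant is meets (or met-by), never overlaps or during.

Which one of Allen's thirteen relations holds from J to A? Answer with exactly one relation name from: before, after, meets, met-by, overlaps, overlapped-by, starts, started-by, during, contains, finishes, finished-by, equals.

J = [t=524, t=681]; A = [t=715, t=931].
Compare endpoints: J.start < A.start, J.start < A.end, J.end < A.start, J.end < A.end.
That pattern is 'before'.

before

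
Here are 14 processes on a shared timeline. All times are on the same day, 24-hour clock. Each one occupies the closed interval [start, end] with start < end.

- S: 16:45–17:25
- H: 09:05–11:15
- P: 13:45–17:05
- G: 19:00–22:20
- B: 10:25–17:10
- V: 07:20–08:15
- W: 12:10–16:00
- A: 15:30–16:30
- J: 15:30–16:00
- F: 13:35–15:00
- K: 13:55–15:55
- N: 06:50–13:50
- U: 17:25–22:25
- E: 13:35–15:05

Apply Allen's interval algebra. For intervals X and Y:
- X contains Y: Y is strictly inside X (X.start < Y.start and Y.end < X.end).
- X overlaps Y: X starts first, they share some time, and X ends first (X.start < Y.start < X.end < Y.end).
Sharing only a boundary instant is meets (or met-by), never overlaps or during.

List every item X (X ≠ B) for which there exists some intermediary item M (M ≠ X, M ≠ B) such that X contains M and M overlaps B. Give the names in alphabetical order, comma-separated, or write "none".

N

Target B = [10:25, 17:10].
Intermediaries M with M overlaps B: H, N.
Via H — items with X contains H: N.
Via N — items with X contains N: none.
Union: N.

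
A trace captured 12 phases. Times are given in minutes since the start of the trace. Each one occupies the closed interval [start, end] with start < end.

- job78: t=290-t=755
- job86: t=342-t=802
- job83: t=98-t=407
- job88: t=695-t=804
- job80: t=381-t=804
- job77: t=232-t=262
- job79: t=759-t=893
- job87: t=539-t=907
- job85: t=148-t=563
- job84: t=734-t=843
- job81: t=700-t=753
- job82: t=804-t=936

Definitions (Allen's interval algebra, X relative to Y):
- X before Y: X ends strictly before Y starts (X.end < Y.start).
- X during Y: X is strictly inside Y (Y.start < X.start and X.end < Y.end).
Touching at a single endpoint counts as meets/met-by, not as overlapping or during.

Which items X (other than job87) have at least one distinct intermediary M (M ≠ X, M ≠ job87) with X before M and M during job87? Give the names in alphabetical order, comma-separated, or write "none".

job77, job78, job81, job83, job85

Target job87 = [t=539, t=907].
Intermediaries M with M during job87: job79, job81, job84, job88.
Via job79 — items with X before job79: job77, job78, job81, job83, job85.
Via job81 — items with X before job81: job77, job83, job85.
Via job84 — items with X before job84: job77, job83, job85.
Via job88 — items with X before job88: job77, job83, job85.
Union: job77, job78, job81, job83, job85.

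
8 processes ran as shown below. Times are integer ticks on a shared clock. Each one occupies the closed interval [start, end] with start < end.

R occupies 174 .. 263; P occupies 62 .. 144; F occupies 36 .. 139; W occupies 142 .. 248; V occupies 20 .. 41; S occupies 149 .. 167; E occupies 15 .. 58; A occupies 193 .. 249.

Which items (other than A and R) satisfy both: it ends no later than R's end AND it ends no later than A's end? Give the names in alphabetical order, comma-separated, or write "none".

Conditions: its end is no later than R's end (X.end <= 263) AND its end is no later than A's end (X.end <= 249).
E: end 58 <= 263? ✓; end 58 <= 249? ✓ → yes.
F: end 139 <= 263? ✓; end 139 <= 249? ✓ → yes.
P: end 144 <= 263? ✓; end 144 <= 249? ✓ → yes.
S: end 167 <= 263? ✓; end 167 <= 249? ✓ → yes.
V: end 41 <= 263? ✓; end 41 <= 249? ✓ → yes.
W: end 248 <= 263? ✓; end 248 <= 249? ✓ → yes.
Result: E, F, P, S, V, W.

E, F, P, S, V, W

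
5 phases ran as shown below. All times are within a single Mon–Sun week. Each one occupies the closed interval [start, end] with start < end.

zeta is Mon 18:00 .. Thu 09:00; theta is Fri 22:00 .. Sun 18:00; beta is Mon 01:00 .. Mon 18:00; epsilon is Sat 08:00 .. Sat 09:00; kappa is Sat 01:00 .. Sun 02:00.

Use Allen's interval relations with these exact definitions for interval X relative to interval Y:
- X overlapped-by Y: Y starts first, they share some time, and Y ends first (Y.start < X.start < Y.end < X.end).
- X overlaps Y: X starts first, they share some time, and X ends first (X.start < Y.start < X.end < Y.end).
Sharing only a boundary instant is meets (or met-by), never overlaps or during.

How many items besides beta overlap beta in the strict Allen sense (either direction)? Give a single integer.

Target beta = [Mon 01:00, Mon 18:00].
epsilon [Sat 08:00, Sat 09:00] → after → no.
kappa [Sat 01:00, Sun 02:00] → after → no.
theta [Fri 22:00, Sun 18:00] → after → no.
zeta [Mon 18:00, Thu 09:00] → met-by → no.
Total: 0.

0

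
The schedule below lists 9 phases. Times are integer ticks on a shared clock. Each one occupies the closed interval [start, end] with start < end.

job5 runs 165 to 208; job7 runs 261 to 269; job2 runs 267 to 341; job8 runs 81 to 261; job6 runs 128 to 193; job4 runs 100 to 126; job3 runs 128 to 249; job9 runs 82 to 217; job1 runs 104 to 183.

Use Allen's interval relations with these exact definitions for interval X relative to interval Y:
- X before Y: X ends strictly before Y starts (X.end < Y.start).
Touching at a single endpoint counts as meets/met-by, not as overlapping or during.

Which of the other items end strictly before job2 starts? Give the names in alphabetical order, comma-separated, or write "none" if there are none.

job1, job3, job4, job5, job6, job8, job9

Target job2 = [267, 341].
job1 [104, 183] → before → yes.
job3 [128, 249] → before → yes.
job4 [100, 126] → before → yes.
job5 [165, 208] → before → yes.
job6 [128, 193] → before → yes.
job7 [261, 269] → overlaps → no.
job8 [81, 261] → before → yes.
job9 [82, 217] → before → yes.
Result: job1, job3, job4, job5, job6, job8, job9.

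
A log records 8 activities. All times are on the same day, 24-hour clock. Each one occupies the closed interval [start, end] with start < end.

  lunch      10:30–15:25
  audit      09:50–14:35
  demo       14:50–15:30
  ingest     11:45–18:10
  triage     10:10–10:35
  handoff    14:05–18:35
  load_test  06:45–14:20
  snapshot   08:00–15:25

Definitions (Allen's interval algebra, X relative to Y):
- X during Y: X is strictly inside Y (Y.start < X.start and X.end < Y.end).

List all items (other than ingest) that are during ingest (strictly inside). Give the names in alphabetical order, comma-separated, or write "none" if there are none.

demo

Target ingest = [11:45, 18:10].
audit [09:50, 14:35] → overlaps → no.
demo [14:50, 15:30] → during → yes.
handoff [14:05, 18:35] → overlapped-by → no.
load_test [06:45, 14:20] → overlaps → no.
lunch [10:30, 15:25] → overlaps → no.
snapshot [08:00, 15:25] → overlaps → no.
triage [10:10, 10:35] → before → no.
Result: demo.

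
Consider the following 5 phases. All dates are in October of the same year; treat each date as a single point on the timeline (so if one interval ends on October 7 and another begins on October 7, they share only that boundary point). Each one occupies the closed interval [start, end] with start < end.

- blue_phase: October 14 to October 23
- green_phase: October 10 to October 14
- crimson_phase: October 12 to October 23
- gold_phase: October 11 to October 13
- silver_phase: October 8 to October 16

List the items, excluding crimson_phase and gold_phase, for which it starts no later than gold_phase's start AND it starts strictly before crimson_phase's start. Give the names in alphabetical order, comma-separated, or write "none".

Conditions: its start is no later than gold_phase's start (X.start <= October 11) AND its start is strictly before crimson_phase's start (X.start < October 12).
blue_phase: start October 14 <= October 11? ✗; start October 14 < October 12? ✗ → no.
green_phase: start October 10 <= October 11? ✓; start October 10 < October 12? ✓ → yes.
silver_phase: start October 8 <= October 11? ✓; start October 8 < October 12? ✓ → yes.
Result: green_phase, silver_phase.

green_phase, silver_phase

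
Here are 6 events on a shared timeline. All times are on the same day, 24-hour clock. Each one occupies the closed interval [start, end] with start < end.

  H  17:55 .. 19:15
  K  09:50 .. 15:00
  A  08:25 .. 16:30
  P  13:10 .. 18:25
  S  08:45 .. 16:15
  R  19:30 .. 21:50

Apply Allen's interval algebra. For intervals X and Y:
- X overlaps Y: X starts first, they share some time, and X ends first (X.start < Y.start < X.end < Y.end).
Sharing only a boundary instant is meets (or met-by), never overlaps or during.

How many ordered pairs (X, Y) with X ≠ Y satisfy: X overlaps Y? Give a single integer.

4

Checking all 30 ordered pairs for relation 'overlaps'; matching pairs in alphabetical order:
(A, P): A overlaps P ✓
(K, P): K overlaps P ✓
(P, H): P overlaps H ✓
(S, P): S overlaps P ✓
Count: 4.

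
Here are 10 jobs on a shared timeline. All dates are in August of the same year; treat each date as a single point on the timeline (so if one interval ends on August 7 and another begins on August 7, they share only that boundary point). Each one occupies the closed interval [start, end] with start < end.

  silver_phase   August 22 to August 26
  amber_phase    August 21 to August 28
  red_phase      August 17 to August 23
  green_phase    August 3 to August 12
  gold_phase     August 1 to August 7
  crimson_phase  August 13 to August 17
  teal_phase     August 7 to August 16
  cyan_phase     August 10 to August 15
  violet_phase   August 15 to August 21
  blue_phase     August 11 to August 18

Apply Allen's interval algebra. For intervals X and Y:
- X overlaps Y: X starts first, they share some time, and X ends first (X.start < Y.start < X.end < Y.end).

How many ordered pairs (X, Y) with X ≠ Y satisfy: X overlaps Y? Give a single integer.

15

Checking all 90 ordered pairs for relation 'overlaps'; matching pairs in alphabetical order:
(blue_phase, red_phase): blue_phase overlaps red_phase ✓
(blue_phase, violet_phase): blue_phase overlaps violet_phase ✓
(crimson_phase, violet_phase): crimson_phase overlaps violet_phase ✓
(cyan_phase, blue_phase): cyan_phase overlaps blue_phase ✓
(cyan_phase, crimson_phase): cyan_phase overlaps crimson_phase ✓
(gold_phase, green_phase): gold_phase overlaps green_phase ✓
(green_phase, blue_phase): green_phase overlaps blue_phase ✓
(green_phase, cyan_phase): green_phase overlaps cyan_phase ✓
(green_phase, teal_phase): green_phase overlaps teal_phase ✓
(red_phase, amber_phase): red_phase overlaps amber_phase ✓
(red_phase, silver_phase): red_phase overlaps silver_phase ✓
(teal_phase, blue_phase): teal_phase overlaps blue_phase ✓
(teal_phase, crimson_phase): teal_phase overlaps crimson_phase ✓
(teal_phase, violet_phase): teal_phase overlaps violet_phase ✓
(violet_phase, red_phase): violet_phase overlaps red_phase ✓
Count: 15.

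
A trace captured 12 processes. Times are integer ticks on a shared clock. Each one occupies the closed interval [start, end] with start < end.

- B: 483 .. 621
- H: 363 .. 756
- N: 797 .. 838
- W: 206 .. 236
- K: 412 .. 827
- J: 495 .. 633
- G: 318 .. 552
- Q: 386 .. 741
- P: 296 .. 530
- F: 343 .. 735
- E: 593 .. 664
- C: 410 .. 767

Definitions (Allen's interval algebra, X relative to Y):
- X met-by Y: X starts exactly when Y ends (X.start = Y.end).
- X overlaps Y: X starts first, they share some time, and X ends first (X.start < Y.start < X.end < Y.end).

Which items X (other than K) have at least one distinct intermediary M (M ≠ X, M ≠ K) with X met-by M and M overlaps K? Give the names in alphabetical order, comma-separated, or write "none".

none

Target K = [412, 827].
Intermediaries M with M overlaps K: C, F, G, H, P, Q.
Via C — items with X met-by C: none.
Via F — items with X met-by F: none.
Via G — items with X met-by G: none.
Via H — items with X met-by H: none.
Via P — items with X met-by P: none.
Via Q — items with X met-by Q: none.
Union: none.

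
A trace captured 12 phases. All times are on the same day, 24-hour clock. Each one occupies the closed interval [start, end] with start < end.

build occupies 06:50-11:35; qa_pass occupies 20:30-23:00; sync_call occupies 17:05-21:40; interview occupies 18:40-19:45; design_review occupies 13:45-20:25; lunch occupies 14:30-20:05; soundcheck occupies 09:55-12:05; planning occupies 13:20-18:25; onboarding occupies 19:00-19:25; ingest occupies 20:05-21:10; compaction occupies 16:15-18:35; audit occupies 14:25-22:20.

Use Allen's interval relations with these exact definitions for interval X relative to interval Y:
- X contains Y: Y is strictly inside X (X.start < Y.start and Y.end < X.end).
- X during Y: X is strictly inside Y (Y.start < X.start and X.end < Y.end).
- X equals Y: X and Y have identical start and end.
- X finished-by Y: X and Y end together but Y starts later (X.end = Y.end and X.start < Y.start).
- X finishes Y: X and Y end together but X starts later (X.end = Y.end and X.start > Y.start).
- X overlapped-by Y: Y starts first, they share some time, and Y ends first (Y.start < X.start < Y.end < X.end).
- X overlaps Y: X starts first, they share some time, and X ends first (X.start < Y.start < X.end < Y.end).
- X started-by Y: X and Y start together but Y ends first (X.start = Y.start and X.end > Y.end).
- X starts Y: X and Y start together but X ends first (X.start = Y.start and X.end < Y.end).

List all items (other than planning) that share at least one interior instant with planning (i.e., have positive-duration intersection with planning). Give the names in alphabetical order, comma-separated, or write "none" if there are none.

audit, compaction, design_review, lunch, sync_call

Target planning = [13:20, 18:25].
audit [14:25, 22:20] → overlapped-by → yes.
build [06:50, 11:35] → before → no.
compaction [16:15, 18:35] → overlapped-by → yes.
design_review [13:45, 20:25] → overlapped-by → yes.
ingest [20:05, 21:10] → after → no.
interview [18:40, 19:45] → after → no.
lunch [14:30, 20:05] → overlapped-by → yes.
onboarding [19:00, 19:25] → after → no.
qa_pass [20:30, 23:00] → after → no.
soundcheck [09:55, 12:05] → before → no.
sync_call [17:05, 21:40] → overlapped-by → yes.
Result: audit, compaction, design_review, lunch, sync_call.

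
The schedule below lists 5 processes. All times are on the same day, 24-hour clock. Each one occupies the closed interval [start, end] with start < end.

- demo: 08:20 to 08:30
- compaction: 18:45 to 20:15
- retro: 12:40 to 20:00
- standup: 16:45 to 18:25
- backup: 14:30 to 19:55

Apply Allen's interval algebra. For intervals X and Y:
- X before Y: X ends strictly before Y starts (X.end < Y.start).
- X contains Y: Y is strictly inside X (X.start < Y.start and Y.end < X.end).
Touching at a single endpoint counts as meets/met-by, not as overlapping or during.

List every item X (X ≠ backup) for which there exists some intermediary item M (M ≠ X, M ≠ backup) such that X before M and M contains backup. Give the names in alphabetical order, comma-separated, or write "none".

Target backup = [14:30, 19:55].
Intermediaries M with M contains backup: retro.
Via retro — items with X before retro: demo.
Union: demo.

demo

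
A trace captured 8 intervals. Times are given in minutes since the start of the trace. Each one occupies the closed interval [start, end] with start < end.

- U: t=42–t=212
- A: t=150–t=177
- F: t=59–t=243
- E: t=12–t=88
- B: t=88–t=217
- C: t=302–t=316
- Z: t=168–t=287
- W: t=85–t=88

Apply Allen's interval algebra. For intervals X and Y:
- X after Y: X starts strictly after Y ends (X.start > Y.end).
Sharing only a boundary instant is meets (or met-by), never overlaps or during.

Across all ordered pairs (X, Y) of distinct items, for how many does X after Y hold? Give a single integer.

Checking all 56 ordered pairs for relation 'after'; matching pairs in alphabetical order:
(A, E): A after E ✓
(A, W): A after W ✓
(C, A): C after A ✓
(C, B): C after B ✓
(C, E): C after E ✓
(C, F): C after F ✓
(C, U): C after U ✓
(C, W): C after W ✓
(C, Z): C after Z ✓
(Z, E): Z after E ✓
(Z, W): Z after W ✓
Count: 11.

11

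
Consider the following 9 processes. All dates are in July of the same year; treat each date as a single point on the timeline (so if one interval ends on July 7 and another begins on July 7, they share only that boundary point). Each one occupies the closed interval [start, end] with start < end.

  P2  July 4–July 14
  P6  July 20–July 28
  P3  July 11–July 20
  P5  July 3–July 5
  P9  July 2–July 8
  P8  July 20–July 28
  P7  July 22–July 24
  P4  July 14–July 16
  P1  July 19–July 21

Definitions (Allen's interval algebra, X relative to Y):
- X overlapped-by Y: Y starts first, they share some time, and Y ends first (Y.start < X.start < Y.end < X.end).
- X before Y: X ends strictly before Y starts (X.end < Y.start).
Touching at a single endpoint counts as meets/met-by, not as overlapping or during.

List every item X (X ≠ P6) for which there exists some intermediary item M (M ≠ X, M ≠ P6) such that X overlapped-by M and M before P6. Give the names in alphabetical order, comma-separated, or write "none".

P2, P3

Target P6 = [July 20, July 28].
Intermediaries M with M before P6: P2, P4, P5, P9.
Via P2 — items with X overlapped-by P2: P3.
Via P4 — items with X overlapped-by P4: none.
Via P5 — items with X overlapped-by P5: P2.
Via P9 — items with X overlapped-by P9: P2.
Union: P2, P3.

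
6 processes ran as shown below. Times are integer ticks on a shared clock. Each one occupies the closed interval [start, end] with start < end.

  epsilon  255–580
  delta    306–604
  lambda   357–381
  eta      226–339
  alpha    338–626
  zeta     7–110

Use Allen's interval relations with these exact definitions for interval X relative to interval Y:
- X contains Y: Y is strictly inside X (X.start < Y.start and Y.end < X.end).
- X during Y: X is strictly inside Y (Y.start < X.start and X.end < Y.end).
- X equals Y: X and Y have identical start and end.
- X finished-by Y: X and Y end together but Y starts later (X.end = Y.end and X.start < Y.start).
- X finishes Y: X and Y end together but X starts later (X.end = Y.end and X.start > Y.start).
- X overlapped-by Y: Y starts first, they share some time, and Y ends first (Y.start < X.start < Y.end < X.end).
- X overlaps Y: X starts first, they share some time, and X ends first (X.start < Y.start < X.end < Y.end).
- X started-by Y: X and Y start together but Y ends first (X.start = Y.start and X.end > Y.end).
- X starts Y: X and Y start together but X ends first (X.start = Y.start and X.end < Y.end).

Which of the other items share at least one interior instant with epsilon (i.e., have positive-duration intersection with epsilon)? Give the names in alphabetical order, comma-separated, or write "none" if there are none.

Target epsilon = [255, 580].
alpha [338, 626] → overlapped-by → yes.
delta [306, 604] → overlapped-by → yes.
eta [226, 339] → overlaps → yes.
lambda [357, 381] → during → yes.
zeta [7, 110] → before → no.
Result: alpha, delta, eta, lambda.

alpha, delta, eta, lambda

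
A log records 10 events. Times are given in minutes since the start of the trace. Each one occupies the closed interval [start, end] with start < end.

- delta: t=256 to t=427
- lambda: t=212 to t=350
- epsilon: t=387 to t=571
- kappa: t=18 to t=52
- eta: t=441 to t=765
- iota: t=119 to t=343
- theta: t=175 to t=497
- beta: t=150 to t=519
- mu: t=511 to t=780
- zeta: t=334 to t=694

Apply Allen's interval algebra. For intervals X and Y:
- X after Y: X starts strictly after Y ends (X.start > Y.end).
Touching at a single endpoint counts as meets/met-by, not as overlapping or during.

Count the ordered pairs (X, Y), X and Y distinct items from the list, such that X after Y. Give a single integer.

18

Checking all 90 ordered pairs for relation 'after'; matching pairs in alphabetical order:
(beta, kappa): beta after kappa ✓
(delta, kappa): delta after kappa ✓
(epsilon, iota): epsilon after iota ✓
(epsilon, kappa): epsilon after kappa ✓
(epsilon, lambda): epsilon after lambda ✓
(eta, delta): eta after delta ✓
(eta, iota): eta after iota ✓
(eta, kappa): eta after kappa ✓
(eta, lambda): eta after lambda ✓
(iota, kappa): iota after kappa ✓
(lambda, kappa): lambda after kappa ✓
(mu, delta): mu after delta ✓
(mu, iota): mu after iota ✓
(mu, kappa): mu after kappa ✓
(mu, lambda): mu after lambda ✓
(mu, theta): mu after theta ✓
(theta, kappa): theta after kappa ✓
(zeta, kappa): zeta after kappa ✓
Count: 18.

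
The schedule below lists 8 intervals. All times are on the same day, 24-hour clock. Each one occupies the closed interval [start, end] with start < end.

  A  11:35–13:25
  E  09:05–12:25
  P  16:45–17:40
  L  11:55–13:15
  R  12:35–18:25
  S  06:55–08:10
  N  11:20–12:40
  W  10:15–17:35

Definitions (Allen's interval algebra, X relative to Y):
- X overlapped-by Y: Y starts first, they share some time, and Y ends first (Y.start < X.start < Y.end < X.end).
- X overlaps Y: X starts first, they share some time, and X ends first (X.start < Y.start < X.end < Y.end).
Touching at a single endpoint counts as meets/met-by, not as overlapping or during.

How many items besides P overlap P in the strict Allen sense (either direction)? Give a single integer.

1

Target P = [16:45, 17:40].
A [11:35, 13:25] → before → no.
E [09:05, 12:25] → before → no.
L [11:55, 13:15] → before → no.
N [11:20, 12:40] → before → no.
R [12:35, 18:25] → contains → no.
S [06:55, 08:10] → before → no.
W [10:15, 17:35] → overlaps → counts.
Total: 1.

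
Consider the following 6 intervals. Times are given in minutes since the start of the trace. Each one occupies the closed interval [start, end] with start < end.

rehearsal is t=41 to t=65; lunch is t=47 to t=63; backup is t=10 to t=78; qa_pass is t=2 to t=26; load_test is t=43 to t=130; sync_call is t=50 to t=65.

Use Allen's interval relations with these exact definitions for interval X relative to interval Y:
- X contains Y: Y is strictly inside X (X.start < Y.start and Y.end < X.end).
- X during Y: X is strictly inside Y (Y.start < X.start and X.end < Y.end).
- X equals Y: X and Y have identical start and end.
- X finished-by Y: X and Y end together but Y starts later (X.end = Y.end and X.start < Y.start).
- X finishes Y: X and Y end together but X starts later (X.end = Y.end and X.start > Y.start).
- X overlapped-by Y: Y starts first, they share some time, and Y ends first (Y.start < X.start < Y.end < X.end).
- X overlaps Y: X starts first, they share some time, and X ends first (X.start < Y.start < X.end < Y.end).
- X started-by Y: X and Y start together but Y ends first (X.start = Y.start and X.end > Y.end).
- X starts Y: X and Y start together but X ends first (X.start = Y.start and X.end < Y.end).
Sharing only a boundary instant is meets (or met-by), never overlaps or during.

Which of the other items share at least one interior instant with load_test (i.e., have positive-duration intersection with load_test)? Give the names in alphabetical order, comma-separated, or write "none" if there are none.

backup, lunch, rehearsal, sync_call

Target load_test = [t=43, t=130].
backup [t=10, t=78] → overlaps → yes.
lunch [t=47, t=63] → during → yes.
qa_pass [t=2, t=26] → before → no.
rehearsal [t=41, t=65] → overlaps → yes.
sync_call [t=50, t=65] → during → yes.
Result: backup, lunch, rehearsal, sync_call.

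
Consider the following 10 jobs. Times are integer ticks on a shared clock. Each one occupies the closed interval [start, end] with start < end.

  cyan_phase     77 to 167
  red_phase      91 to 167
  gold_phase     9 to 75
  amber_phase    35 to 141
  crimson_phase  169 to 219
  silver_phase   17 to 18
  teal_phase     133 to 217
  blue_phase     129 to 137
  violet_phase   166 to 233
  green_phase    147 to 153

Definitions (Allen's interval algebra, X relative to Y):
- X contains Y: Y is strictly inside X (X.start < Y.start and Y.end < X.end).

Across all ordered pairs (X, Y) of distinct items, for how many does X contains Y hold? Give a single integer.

8

Checking all 90 ordered pairs for relation 'contains'; matching pairs in alphabetical order:
(amber_phase, blue_phase): amber_phase contains blue_phase ✓
(cyan_phase, blue_phase): cyan_phase contains blue_phase ✓
(cyan_phase, green_phase): cyan_phase contains green_phase ✓
(gold_phase, silver_phase): gold_phase contains silver_phase ✓
(red_phase, blue_phase): red_phase contains blue_phase ✓
(red_phase, green_phase): red_phase contains green_phase ✓
(teal_phase, green_phase): teal_phase contains green_phase ✓
(violet_phase, crimson_phase): violet_phase contains crimson_phase ✓
Count: 8.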